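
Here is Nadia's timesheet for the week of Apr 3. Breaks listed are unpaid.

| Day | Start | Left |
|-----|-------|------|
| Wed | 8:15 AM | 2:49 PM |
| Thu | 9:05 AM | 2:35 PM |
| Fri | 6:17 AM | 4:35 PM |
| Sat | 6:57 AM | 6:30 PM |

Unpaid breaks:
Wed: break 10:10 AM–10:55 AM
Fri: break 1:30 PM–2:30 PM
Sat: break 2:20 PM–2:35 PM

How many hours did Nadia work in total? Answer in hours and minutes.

31 h 55 min

Wed: 8:15 AM–2:49 PM = 6 h 34 min; less 45 min break → 5 h 49 min
Thu: 9:05 AM–2:35 PM = 5 h 30 min
Fri: 6:17 AM–4:35 PM = 10 h 18 min; less 60 min break → 9 h 18 min
Sat: 6:57 AM–6:30 PM = 11 h 33 min; less 15 min break → 11 h 18 min
Total: 5 h 49 min + 5 h 30 min + 9 h 18 min + 11 h 18 min = 31 h 55 min.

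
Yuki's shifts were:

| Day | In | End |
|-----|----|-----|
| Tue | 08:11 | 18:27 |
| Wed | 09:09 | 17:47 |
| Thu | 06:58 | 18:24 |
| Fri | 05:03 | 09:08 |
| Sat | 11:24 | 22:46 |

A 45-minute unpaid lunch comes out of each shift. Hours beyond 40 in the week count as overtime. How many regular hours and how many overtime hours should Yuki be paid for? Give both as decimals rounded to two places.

Regular 40.00 hours, overtime 2.03 hours

Tue: 08:11–18:27 = 10 h 16 min; less 45 min break → 9 h 31 min
Wed: 09:09–17:47 = 8 h 38 min; less 45 min break → 7 h 53 min
Thu: 06:58–18:24 = 11 h 26 min; less 45 min break → 10 h 41 min
Fri: 05:03–09:08 = 4 h 5 min; less 45 min break → 3 h 20 min
Sat: 11:24–22:46 = 11 h 22 min; less 45 min break → 10 h 37 min
Total worked: 42 h 2 min = 42.03 h.
Threshold 40 h → overtime 2 h 2 min, regular 40 h 0 min.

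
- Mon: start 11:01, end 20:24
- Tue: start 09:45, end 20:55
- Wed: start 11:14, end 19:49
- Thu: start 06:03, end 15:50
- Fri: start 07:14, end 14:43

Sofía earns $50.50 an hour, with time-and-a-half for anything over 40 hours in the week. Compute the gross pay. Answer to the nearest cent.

$2504.80

Mon: 11:01–20:24 = 9 h 23 min
Tue: 09:45–20:55 = 11 h 10 min
Wed: 11:14–19:49 = 8 h 35 min
Thu: 06:03–15:50 = 9 h 47 min
Fri: 07:14–14:43 = 7 h 29 min
Total worked: 46 h 24 min = 2784 min.
Regular 40 h 0 min = 2400 min at $50.50/h; overtime 6 h 24 min = 384 min at $75.75/h.
Pay = (2400 × $50.50 + 384 × $75.75) ÷ 60 = $2504.80.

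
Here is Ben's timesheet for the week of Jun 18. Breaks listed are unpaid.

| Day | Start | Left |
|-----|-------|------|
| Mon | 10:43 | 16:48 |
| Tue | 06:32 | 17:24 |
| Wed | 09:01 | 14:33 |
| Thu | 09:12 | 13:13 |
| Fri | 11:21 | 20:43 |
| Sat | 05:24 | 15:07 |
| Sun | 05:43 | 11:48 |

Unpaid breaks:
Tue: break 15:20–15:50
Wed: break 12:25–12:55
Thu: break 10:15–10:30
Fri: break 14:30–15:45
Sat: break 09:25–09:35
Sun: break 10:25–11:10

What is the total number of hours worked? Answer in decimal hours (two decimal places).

Mon: 10:43–16:48 = 6 h 5 min
Tue: 06:32–17:24 = 10 h 52 min; less 30 min break → 10 h 22 min
Wed: 09:01–14:33 = 5 h 32 min; less 30 min break → 5 h 2 min
Thu: 09:12–13:13 = 4 h 1 min; less 15 min break → 3 h 46 min
Fri: 11:21–20:43 = 9 h 22 min; less 75 min break → 8 h 7 min
Sat: 05:24–15:07 = 9 h 43 min; less 10 min break → 9 h 33 min
Sun: 05:43–11:48 = 6 h 5 min; less 45 min break → 5 h 20 min
Total: 6 h 5 min + 10 h 22 min + 5 h 2 min + 3 h 46 min + 8 h 7 min + 9 h 33 min + 5 h 20 min = 48 h 15 min.

48.25 hours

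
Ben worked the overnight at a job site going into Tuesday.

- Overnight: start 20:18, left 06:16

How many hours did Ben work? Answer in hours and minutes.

Overnight: 20:18 → midnight = 3 h 42 min; midnight → 06:16 = 6 h 16 min; span 9 h 58 min

9 h 58 min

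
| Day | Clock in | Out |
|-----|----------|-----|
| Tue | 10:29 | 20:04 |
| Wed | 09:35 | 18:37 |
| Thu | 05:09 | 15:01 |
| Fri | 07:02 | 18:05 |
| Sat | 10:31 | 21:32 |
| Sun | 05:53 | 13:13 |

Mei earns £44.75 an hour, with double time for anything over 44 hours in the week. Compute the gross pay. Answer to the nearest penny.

Tue: 10:29–20:04 = 9 h 35 min
Wed: 09:35–18:37 = 9 h 2 min
Thu: 05:09–15:01 = 9 h 52 min
Fri: 07:02–18:05 = 11 h 3 min
Sat: 10:31–21:32 = 11 h 1 min
Sun: 05:53–13:13 = 7 h 20 min
Total worked: 57 h 53 min = 3473 min.
Regular 44 h 0 min = 2640 min at £44.75/h; overtime 13 h 53 min = 833 min at £89.50/h.
Pay = (2640 × £44.75 + 833 × £89.50) ÷ 60 = £3211.56.

£3211.56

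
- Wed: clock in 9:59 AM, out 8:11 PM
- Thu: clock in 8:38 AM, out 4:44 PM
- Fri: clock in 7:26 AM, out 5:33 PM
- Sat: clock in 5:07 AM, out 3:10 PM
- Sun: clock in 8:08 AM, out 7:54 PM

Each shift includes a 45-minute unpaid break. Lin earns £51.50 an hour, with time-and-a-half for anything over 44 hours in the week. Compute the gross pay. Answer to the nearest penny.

Wed: 9:59 AM–8:11 PM = 10 h 12 min; less 45 min break → 9 h 27 min
Thu: 8:38 AM–4:44 PM = 8 h 6 min; less 45 min break → 7 h 21 min
Fri: 7:26 AM–5:33 PM = 10 h 7 min; less 45 min break → 9 h 22 min
Sat: 5:07 AM–3:10 PM = 10 h 3 min; less 45 min break → 9 h 18 min
Sun: 8:08 AM–7:54 PM = 11 h 46 min; less 45 min break → 11 h 1 min
Total worked: 46 h 29 min = 2789 min.
Regular 44 h 0 min = 2640 min at £51.50/h; overtime 2 h 29 min = 149 min at £77.25/h.
Pay = (2640 × £51.50 + 149 × £77.25) ÷ 60 = £2457.84.

£2457.84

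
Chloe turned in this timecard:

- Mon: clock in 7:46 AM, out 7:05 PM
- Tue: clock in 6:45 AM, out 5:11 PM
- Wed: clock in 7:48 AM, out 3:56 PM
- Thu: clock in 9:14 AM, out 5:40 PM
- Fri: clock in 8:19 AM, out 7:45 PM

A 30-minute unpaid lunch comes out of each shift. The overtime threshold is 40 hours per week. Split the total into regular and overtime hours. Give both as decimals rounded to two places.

Mon: 7:46 AM–7:05 PM = 11 h 19 min; less 30 min break → 10 h 49 min
Tue: 6:45 AM–5:11 PM = 10 h 26 min; less 30 min break → 9 h 56 min
Wed: 7:48 AM–3:56 PM = 8 h 8 min; less 30 min break → 7 h 38 min
Thu: 9:14 AM–5:40 PM = 8 h 26 min; less 30 min break → 7 h 56 min
Fri: 8:19 AM–7:45 PM = 11 h 26 min; less 30 min break → 10 h 56 min
Total worked: 47 h 15 min = 47.25 h.
Threshold 40 h → overtime 7 h 15 min, regular 40 h 0 min.

Regular 40.00 hours, overtime 7.25 hours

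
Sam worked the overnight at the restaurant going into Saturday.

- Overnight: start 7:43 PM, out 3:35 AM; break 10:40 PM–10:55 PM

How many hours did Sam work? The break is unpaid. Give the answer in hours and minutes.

Overnight: 7:43 PM → midnight = 4 h 17 min; midnight → 3:35 AM = 3 h 35 min; span 7 h 52 min; less 15 min break → 7 h 37 min

7 h 37 min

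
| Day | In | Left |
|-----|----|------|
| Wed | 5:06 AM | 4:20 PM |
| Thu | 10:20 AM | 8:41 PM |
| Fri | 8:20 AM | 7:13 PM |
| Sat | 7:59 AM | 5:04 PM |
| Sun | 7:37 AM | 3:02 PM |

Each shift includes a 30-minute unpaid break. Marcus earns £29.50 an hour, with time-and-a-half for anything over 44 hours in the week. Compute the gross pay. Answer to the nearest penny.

Wed: 5:06 AM–4:20 PM = 11 h 14 min; less 30 min break → 10 h 44 min
Thu: 10:20 AM–8:41 PM = 10 h 21 min; less 30 min break → 9 h 51 min
Fri: 8:20 AM–7:13 PM = 10 h 53 min; less 30 min break → 10 h 23 min
Sat: 7:59 AM–5:04 PM = 9 h 5 min; less 30 min break → 8 h 35 min
Sun: 7:37 AM–3:02 PM = 7 h 25 min; less 30 min break → 6 h 55 min
Total worked: 46 h 28 min = 2788 min.
Regular 44 h 0 min = 2640 min at £29.50/h; overtime 2 h 28 min = 148 min at £44.25/h.
Pay = (2640 × £29.50 + 148 × £44.25) ÷ 60 = £1407.15.

£1407.15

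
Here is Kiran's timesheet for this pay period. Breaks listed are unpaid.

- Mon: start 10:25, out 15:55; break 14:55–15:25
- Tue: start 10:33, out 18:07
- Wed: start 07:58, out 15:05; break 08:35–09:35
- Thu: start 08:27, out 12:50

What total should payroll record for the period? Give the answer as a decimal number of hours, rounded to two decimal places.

Mon: 10:25–15:55 = 5 h 30 min; less 30 min break → 5 h 0 min
Tue: 10:33–18:07 = 7 h 34 min
Wed: 07:58–15:05 = 7 h 7 min; less 60 min break → 6 h 7 min
Thu: 08:27–12:50 = 4 h 23 min
Total: 5 h 0 min + 7 h 34 min + 6 h 7 min + 4 h 23 min = 23 h 4 min.

23.07 hours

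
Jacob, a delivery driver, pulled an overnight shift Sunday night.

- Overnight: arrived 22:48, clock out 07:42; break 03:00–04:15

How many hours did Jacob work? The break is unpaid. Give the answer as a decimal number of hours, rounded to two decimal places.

7.65 hours

Overnight: 22:48 → midnight = 1 h 12 min; midnight → 07:42 = 7 h 42 min; span 8 h 54 min; less 75 min break → 7 h 39 min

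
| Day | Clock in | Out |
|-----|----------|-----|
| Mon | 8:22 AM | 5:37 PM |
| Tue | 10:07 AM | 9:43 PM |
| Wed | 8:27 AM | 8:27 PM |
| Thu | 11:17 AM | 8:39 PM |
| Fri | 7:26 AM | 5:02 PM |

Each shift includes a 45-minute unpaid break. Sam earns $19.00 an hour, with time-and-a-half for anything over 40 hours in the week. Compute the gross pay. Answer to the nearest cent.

$989.90

Mon: 8:22 AM–5:37 PM = 9 h 15 min; less 45 min break → 8 h 30 min
Tue: 10:07 AM–9:43 PM = 11 h 36 min; less 45 min break → 10 h 51 min
Wed: 8:27 AM–8:27 PM = 12 h 0 min; less 45 min break → 11 h 15 min
Thu: 11:17 AM–8:39 PM = 9 h 22 min; less 45 min break → 8 h 37 min
Fri: 7:26 AM–5:02 PM = 9 h 36 min; less 45 min break → 8 h 51 min
Total worked: 48 h 4 min = 2884 min.
Regular 40 h 0 min = 2400 min at $19.00/h; overtime 8 h 4 min = 484 min at $28.50/h.
Pay = (2400 × $19.00 + 484 × $28.50) ÷ 60 = $989.90.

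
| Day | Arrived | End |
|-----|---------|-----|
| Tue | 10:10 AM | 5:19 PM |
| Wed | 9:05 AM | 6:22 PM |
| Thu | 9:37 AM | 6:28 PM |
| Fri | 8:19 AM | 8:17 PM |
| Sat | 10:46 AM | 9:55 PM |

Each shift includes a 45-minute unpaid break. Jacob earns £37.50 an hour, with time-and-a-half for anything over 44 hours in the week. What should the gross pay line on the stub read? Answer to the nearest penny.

Tue: 10:10 AM–5:19 PM = 7 h 9 min; less 45 min break → 6 h 24 min
Wed: 9:05 AM–6:22 PM = 9 h 17 min; less 45 min break → 8 h 32 min
Thu: 9:37 AM–6:28 PM = 8 h 51 min; less 45 min break → 8 h 6 min
Fri: 8:19 AM–8:17 PM = 11 h 58 min; less 45 min break → 11 h 13 min
Sat: 10:46 AM–9:55 PM = 11 h 9 min; less 45 min break → 10 h 24 min
Total worked: 44 h 39 min = 2679 min.
Regular 44 h 0 min = 2640 min at £37.50/h; overtime 0 h 39 min = 39 min at £56.25/h.
Pay = (2640 × £37.50 + 39 × £56.25) ÷ 60 = £1686.56.

£1686.56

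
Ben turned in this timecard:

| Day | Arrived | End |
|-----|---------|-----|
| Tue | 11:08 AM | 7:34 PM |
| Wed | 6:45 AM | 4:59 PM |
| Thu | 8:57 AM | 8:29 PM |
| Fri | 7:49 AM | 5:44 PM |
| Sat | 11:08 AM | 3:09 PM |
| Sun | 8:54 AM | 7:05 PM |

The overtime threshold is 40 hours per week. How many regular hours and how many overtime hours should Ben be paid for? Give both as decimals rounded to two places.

Tue: 11:08 AM–7:34 PM = 8 h 26 min
Wed: 6:45 AM–4:59 PM = 10 h 14 min
Thu: 8:57 AM–8:29 PM = 11 h 32 min
Fri: 7:49 AM–5:44 PM = 9 h 55 min
Sat: 11:08 AM–3:09 PM = 4 h 1 min
Sun: 8:54 AM–7:05 PM = 10 h 11 min
Total worked: 54 h 19 min = 54.32 h.
Threshold 40 h → overtime 14 h 19 min, regular 40 h 0 min.

Regular 40.00 hours, overtime 14.32 hours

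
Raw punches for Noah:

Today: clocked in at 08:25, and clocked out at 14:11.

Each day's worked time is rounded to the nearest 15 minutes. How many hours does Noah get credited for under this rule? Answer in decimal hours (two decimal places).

Today: 08:25–14:11 = 5 h 46 min → rounds to 5 h 45 min

5.75 hours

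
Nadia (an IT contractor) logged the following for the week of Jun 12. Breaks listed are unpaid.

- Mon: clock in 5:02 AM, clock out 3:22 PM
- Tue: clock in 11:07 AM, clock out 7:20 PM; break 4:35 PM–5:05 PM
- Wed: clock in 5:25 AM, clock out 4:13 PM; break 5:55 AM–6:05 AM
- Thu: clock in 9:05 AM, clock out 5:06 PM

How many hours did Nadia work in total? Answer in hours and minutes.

36 h 42 min

Mon: 5:02 AM–3:22 PM = 10 h 20 min
Tue: 11:07 AM–7:20 PM = 8 h 13 min; less 30 min break → 7 h 43 min
Wed: 5:25 AM–4:13 PM = 10 h 48 min; less 10 min break → 10 h 38 min
Thu: 9:05 AM–5:06 PM = 8 h 1 min
Total: 10 h 20 min + 7 h 43 min + 10 h 38 min + 8 h 1 min = 36 h 42 min.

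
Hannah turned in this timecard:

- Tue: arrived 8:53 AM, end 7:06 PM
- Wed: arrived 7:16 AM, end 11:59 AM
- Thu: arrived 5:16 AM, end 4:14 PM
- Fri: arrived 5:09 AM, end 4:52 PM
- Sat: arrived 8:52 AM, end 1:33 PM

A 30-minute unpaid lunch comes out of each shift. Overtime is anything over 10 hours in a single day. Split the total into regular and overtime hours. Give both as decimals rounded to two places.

Tue: 8:53 AM–7:06 PM = 10 h 13 min; less 30 min break → 9 h 43 min
Wed: 7:16 AM–11:59 AM = 4 h 43 min; less 30 min break → 4 h 13 min
Thu: 5:16 AM–4:14 PM = 10 h 58 min; less 30 min break → 10 h 28 min
Fri: 5:09 AM–4:52 PM = 11 h 43 min; less 30 min break → 11 h 13 min
Sat: 8:52 AM–1:33 PM = 4 h 41 min; less 30 min break → 4 h 11 min
Tue reg 9 h 43 min / OT 0 h 0 min; Wed reg 4 h 13 min / OT 0 h 0 min; Thu reg 10 h 0 min / OT 0 h 28 min; Fri reg 10 h 0 min / OT 1 h 13 min; Sat reg 4 h 11 min / OT 0 h 0 min.
Totals: regular 38 h 7 min, overtime 1 h 41 min.

Regular 38.12 hours, overtime 1.68 hours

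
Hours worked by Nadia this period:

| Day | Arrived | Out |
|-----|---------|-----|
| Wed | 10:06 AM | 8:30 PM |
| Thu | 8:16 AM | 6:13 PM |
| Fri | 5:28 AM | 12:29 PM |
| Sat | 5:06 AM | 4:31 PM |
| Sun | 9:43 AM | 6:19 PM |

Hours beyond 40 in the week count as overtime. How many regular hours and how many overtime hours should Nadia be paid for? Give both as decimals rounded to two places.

Regular 40.00 hours, overtime 7.38 hours

Wed: 10:06 AM–8:30 PM = 10 h 24 min
Thu: 8:16 AM–6:13 PM = 9 h 57 min
Fri: 5:28 AM–12:29 PM = 7 h 1 min
Sat: 5:06 AM–4:31 PM = 11 h 25 min
Sun: 9:43 AM–6:19 PM = 8 h 36 min
Total worked: 47 h 23 min = 47.38 h.
Threshold 40 h → overtime 7 h 23 min, regular 40 h 0 min.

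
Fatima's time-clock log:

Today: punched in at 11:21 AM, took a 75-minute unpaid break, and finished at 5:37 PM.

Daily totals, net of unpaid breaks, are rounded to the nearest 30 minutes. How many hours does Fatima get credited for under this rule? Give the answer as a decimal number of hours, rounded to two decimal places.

5.00 hours

Today: 11:21 AM–5:37 PM = 6 h 16 min − 75 min = 5 h 1 min → rounds to 5 h 0 min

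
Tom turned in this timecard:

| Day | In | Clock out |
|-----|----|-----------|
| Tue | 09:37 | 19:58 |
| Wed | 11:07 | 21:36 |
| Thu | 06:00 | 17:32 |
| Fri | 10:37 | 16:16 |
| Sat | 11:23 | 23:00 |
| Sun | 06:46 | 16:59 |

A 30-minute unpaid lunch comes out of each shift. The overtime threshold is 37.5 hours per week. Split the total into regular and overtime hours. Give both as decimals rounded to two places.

Regular 37.50 hours, overtime 19.35 hours

Tue: 09:37–19:58 = 10 h 21 min; less 30 min break → 9 h 51 min
Wed: 11:07–21:36 = 10 h 29 min; less 30 min break → 9 h 59 min
Thu: 06:00–17:32 = 11 h 32 min; less 30 min break → 11 h 2 min
Fri: 10:37–16:16 = 5 h 39 min; less 30 min break → 5 h 9 min
Sat: 11:23–23:00 = 11 h 37 min; less 30 min break → 11 h 7 min
Sun: 06:46–16:59 = 10 h 13 min; less 30 min break → 9 h 43 min
Total worked: 56 h 51 min = 56.85 h.
Threshold 37.5 h → overtime 19 h 21 min, regular 37 h 30 min.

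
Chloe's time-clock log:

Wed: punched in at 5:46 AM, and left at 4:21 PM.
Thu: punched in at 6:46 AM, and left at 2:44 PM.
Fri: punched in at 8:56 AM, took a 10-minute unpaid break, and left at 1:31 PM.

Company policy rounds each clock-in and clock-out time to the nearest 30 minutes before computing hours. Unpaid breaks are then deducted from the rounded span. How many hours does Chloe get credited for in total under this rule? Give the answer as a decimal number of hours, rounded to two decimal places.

22.33 hours

Wed: in 5:46 AM→6:00 AM, out 4:21 PM→4:30 PM; 10 h 30 min
Thu: in 6:46 AM→7:00 AM, out 2:44 PM→2:30 PM; 7 h 30 min
Fri: in 8:56 AM→9:00 AM, out 1:31 PM→1:30 PM; 4 h 30 min − 10 min = 4 h 20 min
Total credited: 22 h 20 min.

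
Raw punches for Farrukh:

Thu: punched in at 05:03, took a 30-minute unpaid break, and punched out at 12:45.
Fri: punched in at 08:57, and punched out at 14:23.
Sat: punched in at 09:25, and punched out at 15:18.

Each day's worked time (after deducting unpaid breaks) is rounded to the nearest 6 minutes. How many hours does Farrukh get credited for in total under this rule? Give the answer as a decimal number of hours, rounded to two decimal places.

Thu: 05:03–12:45 = 7 h 42 min − 30 min = 7 h 12 min → rounds to 7 h 12 min
Fri: 08:57–14:23 = 5 h 26 min → rounds to 5 h 24 min
Sat: 09:25–15:18 = 5 h 53 min → rounds to 5 h 54 min
Total credited: 18 h 30 min.

18.50 hours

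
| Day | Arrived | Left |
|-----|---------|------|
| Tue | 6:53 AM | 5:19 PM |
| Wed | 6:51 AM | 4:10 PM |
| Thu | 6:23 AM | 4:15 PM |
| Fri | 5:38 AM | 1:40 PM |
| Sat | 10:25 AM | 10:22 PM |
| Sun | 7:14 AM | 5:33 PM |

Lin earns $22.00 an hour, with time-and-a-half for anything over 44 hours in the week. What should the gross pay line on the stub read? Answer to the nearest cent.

Tue: 6:53 AM–5:19 PM = 10 h 26 min
Wed: 6:51 AM–4:10 PM = 9 h 19 min
Thu: 6:23 AM–4:15 PM = 9 h 52 min
Fri: 5:38 AM–1:40 PM = 8 h 2 min
Sat: 10:25 AM–10:22 PM = 11 h 57 min
Sun: 7:14 AM–5:33 PM = 10 h 19 min
Total worked: 59 h 55 min = 3595 min.
Regular 44 h 0 min = 2640 min at $22.00/h; overtime 15 h 55 min = 955 min at $33.00/h.
Pay = (2640 × $22.00 + 955 × $33.00) ÷ 60 = $1493.25.

$1493.25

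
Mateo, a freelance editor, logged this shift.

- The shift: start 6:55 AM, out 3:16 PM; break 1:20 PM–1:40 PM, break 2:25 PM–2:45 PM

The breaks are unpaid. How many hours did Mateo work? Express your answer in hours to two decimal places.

The shift: 6:55 AM–3:16 PM = 8 h 21 min; less 40 min break → 7 h 41 min

7.68 hours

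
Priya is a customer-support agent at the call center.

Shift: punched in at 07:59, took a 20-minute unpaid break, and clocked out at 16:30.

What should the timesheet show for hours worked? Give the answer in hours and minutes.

8 h 11 min

Shift: 07:59–16:30 = 8 h 31 min; less 20 min break → 8 h 11 min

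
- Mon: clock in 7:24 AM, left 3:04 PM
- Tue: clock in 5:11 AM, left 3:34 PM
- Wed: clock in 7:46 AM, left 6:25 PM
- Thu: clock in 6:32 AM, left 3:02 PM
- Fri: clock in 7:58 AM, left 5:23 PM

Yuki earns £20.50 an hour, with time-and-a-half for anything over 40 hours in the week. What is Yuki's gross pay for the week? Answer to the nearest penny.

£1023.46

Mon: 7:24 AM–3:04 PM = 7 h 40 min
Tue: 5:11 AM–3:34 PM = 10 h 23 min
Wed: 7:46 AM–6:25 PM = 10 h 39 min
Thu: 6:32 AM–3:02 PM = 8 h 30 min
Fri: 7:58 AM–5:23 PM = 9 h 25 min
Total worked: 46 h 37 min = 2797 min.
Regular 40 h 0 min = 2400 min at £20.50/h; overtime 6 h 37 min = 397 min at £30.75/h.
Pay = (2400 × £20.50 + 397 × £30.75) ÷ 60 = £1023.46.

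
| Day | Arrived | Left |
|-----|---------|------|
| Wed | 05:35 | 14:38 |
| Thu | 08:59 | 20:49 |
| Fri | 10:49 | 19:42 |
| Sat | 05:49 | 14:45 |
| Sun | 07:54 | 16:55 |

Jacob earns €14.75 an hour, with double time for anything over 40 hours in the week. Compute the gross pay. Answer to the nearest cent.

€817.64

Wed: 05:35–14:38 = 9 h 3 min
Thu: 08:59–20:49 = 11 h 50 min
Fri: 10:49–19:42 = 8 h 53 min
Sat: 05:49–14:45 = 8 h 56 min
Sun: 07:54–16:55 = 9 h 1 min
Total worked: 47 h 43 min = 2863 min.
Regular 40 h 0 min = 2400 min at €14.75/h; overtime 7 h 43 min = 463 min at €29.50/h.
Pay = (2400 × €14.75 + 463 × €29.50) ÷ 60 = €817.64.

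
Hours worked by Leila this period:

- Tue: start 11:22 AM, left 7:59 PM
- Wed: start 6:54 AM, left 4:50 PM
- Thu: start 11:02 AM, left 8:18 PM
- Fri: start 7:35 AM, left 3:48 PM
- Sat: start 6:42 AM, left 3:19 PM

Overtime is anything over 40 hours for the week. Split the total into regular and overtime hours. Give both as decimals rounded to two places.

Tue: 11:22 AM–7:59 PM = 8 h 37 min
Wed: 6:54 AM–4:50 PM = 9 h 56 min
Thu: 11:02 AM–8:18 PM = 9 h 16 min
Fri: 7:35 AM–3:48 PM = 8 h 13 min
Sat: 6:42 AM–3:19 PM = 8 h 37 min
Total worked: 44 h 39 min = 44.65 h.
Threshold 40 h → overtime 4 h 39 min, regular 40 h 0 min.

Regular 40.00 hours, overtime 4.65 hours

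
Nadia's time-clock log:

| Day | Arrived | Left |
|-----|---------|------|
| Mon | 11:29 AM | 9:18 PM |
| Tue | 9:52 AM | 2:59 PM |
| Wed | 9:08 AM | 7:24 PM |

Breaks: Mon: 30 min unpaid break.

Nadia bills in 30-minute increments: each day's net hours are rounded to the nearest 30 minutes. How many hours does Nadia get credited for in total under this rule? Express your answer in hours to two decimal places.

Mon: 11:29 AM–9:18 PM = 9 h 49 min − 30 min = 9 h 19 min → rounds to 9 h 30 min
Tue: 9:52 AM–2:59 PM = 5 h 7 min → rounds to 5 h 0 min
Wed: 9:08 AM–7:24 PM = 10 h 16 min → rounds to 10 h 30 min
Total credited: 25 h 0 min.

25.00 hours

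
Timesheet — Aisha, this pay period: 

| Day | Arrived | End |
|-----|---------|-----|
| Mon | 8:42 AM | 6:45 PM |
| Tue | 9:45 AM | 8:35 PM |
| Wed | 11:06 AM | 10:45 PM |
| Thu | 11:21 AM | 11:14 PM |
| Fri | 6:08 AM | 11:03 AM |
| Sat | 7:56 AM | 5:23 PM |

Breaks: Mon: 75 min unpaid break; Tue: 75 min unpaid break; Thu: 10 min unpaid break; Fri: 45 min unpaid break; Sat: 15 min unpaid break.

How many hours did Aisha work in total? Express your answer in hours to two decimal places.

55.12 hours

Mon: 8:42 AM–6:45 PM = 10 h 3 min; less 75 min break → 8 h 48 min
Tue: 9:45 AM–8:35 PM = 10 h 50 min; less 75 min break → 9 h 35 min
Wed: 11:06 AM–10:45 PM = 11 h 39 min
Thu: 11:21 AM–11:14 PM = 11 h 53 min; less 10 min break → 11 h 43 min
Fri: 6:08 AM–11:03 AM = 4 h 55 min; less 45 min break → 4 h 10 min
Sat: 7:56 AM–5:23 PM = 9 h 27 min; less 15 min break → 9 h 12 min
Total: 8 h 48 min + 9 h 35 min + 11 h 39 min + 11 h 43 min + 4 h 10 min + 9 h 12 min = 55 h 7 min.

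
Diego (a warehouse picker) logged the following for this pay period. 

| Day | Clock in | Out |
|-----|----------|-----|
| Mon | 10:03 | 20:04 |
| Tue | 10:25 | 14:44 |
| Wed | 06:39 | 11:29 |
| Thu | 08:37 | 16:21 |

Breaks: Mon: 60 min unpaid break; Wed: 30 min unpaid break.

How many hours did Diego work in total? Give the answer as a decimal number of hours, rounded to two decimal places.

Mon: 10:03–20:04 = 10 h 1 min; less 60 min break → 9 h 1 min
Tue: 10:25–14:44 = 4 h 19 min
Wed: 06:39–11:29 = 4 h 50 min; less 30 min break → 4 h 20 min
Thu: 08:37–16:21 = 7 h 44 min
Total: 9 h 1 min + 4 h 19 min + 4 h 20 min + 7 h 44 min = 25 h 24 min.

25.40 hours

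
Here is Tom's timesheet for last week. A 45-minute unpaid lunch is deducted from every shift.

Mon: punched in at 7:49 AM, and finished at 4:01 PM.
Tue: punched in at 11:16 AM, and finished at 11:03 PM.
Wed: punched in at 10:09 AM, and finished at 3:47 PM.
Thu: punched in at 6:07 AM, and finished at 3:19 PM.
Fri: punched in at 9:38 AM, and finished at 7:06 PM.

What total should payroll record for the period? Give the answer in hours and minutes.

Mon: 7:49 AM–4:01 PM = 8 h 12 min; less 45 min break → 7 h 27 min
Tue: 11:16 AM–11:03 PM = 11 h 47 min; less 45 min break → 11 h 2 min
Wed: 10:09 AM–3:47 PM = 5 h 38 min; less 45 min break → 4 h 53 min
Thu: 6:07 AM–3:19 PM = 9 h 12 min; less 45 min break → 8 h 27 min
Fri: 9:38 AM–7:06 PM = 9 h 28 min; less 45 min break → 8 h 43 min
Total: 7 h 27 min + 11 h 2 min + 4 h 53 min + 8 h 27 min + 8 h 43 min = 40 h 32 min.

40 h 32 min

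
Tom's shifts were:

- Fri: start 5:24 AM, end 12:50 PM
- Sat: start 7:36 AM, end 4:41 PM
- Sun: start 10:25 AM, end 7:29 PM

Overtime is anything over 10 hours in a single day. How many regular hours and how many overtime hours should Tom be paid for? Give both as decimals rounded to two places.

Fri: 5:24 AM–12:50 PM = 7 h 26 min
Sat: 7:36 AM–4:41 PM = 9 h 5 min
Sun: 10:25 AM–7:29 PM = 9 h 4 min
Fri reg 7 h 26 min / OT 0 h 0 min; Sat reg 9 h 5 min / OT 0 h 0 min; Sun reg 9 h 4 min / OT 0 h 0 min.
Totals: regular 25 h 35 min, overtime 0 h 0 min.

Regular 25.58 hours, overtime 0.00 hours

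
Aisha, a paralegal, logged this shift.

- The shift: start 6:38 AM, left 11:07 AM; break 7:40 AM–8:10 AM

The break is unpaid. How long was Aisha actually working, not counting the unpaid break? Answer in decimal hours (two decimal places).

3.98 hours

The shift: 6:38 AM–11:07 AM = 4 h 29 min; less 30 min break → 3 h 59 min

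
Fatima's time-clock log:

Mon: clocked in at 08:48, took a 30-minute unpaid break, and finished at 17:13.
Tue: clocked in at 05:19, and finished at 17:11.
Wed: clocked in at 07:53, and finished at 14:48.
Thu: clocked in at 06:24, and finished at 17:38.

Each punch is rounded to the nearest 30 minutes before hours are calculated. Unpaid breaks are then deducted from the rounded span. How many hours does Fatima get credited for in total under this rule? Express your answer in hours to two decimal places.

Mon: in 08:48→09:00, out 17:13→17:00; 8 h 0 min − 30 min = 7 h 30 min
Tue: in 05:19→05:30, out 17:11→17:00; 11 h 30 min
Wed: in 07:53→08:00, out 14:48→15:00; 7 h 0 min
Thu: in 06:24→06:30, out 17:38→17:30; 11 h 0 min
Total credited: 37 h 0 min.

37.00 hours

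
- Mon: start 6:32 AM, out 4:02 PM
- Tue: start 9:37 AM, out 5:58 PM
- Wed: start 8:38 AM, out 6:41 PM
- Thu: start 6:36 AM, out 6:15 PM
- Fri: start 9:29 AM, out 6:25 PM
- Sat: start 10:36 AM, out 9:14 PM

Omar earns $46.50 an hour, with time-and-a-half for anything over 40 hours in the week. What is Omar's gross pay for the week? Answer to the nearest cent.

$3193.39

Mon: 6:32 AM–4:02 PM = 9 h 30 min
Tue: 9:37 AM–5:58 PM = 8 h 21 min
Wed: 8:38 AM–6:41 PM = 10 h 3 min
Thu: 6:36 AM–6:15 PM = 11 h 39 min
Fri: 9:29 AM–6:25 PM = 8 h 56 min
Sat: 10:36 AM–9:14 PM = 10 h 38 min
Total worked: 59 h 7 min = 3547 min.
Regular 40 h 0 min = 2400 min at $46.50/h; overtime 19 h 7 min = 1147 min at $69.75/h.
Pay = (2400 × $46.50 + 1147 × $69.75) ÷ 60 = $3193.39.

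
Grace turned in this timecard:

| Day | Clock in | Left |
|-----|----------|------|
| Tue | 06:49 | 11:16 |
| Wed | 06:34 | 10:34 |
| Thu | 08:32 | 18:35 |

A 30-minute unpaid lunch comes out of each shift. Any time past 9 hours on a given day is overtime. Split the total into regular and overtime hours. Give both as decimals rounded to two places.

Regular 16.45 hours, overtime 0.55 hours

Tue: 06:49–11:16 = 4 h 27 min; less 30 min break → 3 h 57 min
Wed: 06:34–10:34 = 4 h 0 min; less 30 min break → 3 h 30 min
Thu: 08:32–18:35 = 10 h 3 min; less 30 min break → 9 h 33 min
Tue reg 3 h 57 min / OT 0 h 0 min; Wed reg 3 h 30 min / OT 0 h 0 min; Thu reg 9 h 0 min / OT 0 h 33 min.
Totals: regular 16 h 27 min, overtime 0 h 33 min.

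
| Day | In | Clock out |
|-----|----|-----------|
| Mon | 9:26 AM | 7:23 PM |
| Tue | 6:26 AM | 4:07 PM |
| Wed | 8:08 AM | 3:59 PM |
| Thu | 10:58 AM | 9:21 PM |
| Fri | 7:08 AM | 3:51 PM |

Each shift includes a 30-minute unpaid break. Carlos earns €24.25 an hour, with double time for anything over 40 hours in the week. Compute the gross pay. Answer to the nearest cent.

Mon: 9:26 AM–7:23 PM = 9 h 57 min; less 30 min break → 9 h 27 min
Tue: 6:26 AM–4:07 PM = 9 h 41 min; less 30 min break → 9 h 11 min
Wed: 8:08 AM–3:59 PM = 7 h 51 min; less 30 min break → 7 h 21 min
Thu: 10:58 AM–9:21 PM = 10 h 23 min; less 30 min break → 9 h 53 min
Fri: 7:08 AM–3:51 PM = 8 h 43 min; less 30 min break → 8 h 13 min
Total worked: 44 h 5 min = 2645 min.
Regular 40 h 0 min = 2400 min at €24.25/h; overtime 4 h 5 min = 245 min at €48.50/h.
Pay = (2400 × €24.25 + 245 × €48.50) ÷ 60 = €1168.04.

€1168.04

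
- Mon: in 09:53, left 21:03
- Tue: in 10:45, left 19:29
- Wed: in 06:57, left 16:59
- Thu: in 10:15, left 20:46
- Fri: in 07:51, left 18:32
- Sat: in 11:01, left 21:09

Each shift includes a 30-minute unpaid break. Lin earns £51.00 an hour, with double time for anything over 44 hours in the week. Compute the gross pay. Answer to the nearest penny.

£3699.20

Mon: 09:53–21:03 = 11 h 10 min; less 30 min break → 10 h 40 min
Tue: 10:45–19:29 = 8 h 44 min; less 30 min break → 8 h 14 min
Wed: 06:57–16:59 = 10 h 2 min; less 30 min break → 9 h 32 min
Thu: 10:15–20:46 = 10 h 31 min; less 30 min break → 10 h 1 min
Fri: 07:51–18:32 = 10 h 41 min; less 30 min break → 10 h 11 min
Sat: 11:01–21:09 = 10 h 8 min; less 30 min break → 9 h 38 min
Total worked: 58 h 16 min = 3496 min.
Regular 44 h 0 min = 2640 min at £51.00/h; overtime 14 h 16 min = 856 min at £102.00/h.
Pay = (2640 × £51.00 + 856 × £102.00) ÷ 60 = £3699.20.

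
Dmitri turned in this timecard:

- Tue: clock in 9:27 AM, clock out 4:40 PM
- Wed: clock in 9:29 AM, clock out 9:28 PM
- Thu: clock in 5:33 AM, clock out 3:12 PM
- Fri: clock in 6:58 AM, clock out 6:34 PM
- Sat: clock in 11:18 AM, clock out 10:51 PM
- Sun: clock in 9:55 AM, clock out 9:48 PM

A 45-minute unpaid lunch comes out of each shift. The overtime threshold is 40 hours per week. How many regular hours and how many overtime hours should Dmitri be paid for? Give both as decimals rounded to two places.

Regular 40.00 hours, overtime 19.38 hours

Tue: 9:27 AM–4:40 PM = 7 h 13 min; less 45 min break → 6 h 28 min
Wed: 9:29 AM–9:28 PM = 11 h 59 min; less 45 min break → 11 h 14 min
Thu: 5:33 AM–3:12 PM = 9 h 39 min; less 45 min break → 8 h 54 min
Fri: 6:58 AM–6:34 PM = 11 h 36 min; less 45 min break → 10 h 51 min
Sat: 11:18 AM–10:51 PM = 11 h 33 min; less 45 min break → 10 h 48 min
Sun: 9:55 AM–9:48 PM = 11 h 53 min; less 45 min break → 11 h 8 min
Total worked: 59 h 23 min = 59.38 h.
Threshold 40 h → overtime 19 h 23 min, regular 40 h 0 min.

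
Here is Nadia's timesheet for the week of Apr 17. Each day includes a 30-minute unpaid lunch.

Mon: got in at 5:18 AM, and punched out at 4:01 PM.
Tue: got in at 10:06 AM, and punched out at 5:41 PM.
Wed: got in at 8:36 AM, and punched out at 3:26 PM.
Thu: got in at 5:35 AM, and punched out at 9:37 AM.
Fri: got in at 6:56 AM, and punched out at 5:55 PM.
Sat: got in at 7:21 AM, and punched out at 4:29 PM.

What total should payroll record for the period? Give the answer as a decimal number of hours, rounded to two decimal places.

46.28 hours

Mon: 5:18 AM–4:01 PM = 10 h 43 min; less 30 min break → 10 h 13 min
Tue: 10:06 AM–5:41 PM = 7 h 35 min; less 30 min break → 7 h 5 min
Wed: 8:36 AM–3:26 PM = 6 h 50 min; less 30 min break → 6 h 20 min
Thu: 5:35 AM–9:37 AM = 4 h 2 min; less 30 min break → 3 h 32 min
Fri: 6:56 AM–5:55 PM = 10 h 59 min; less 30 min break → 10 h 29 min
Sat: 7:21 AM–4:29 PM = 9 h 8 min; less 30 min break → 8 h 38 min
Total: 10 h 13 min + 7 h 5 min + 6 h 20 min + 3 h 32 min + 10 h 29 min + 8 h 38 min = 46 h 17 min.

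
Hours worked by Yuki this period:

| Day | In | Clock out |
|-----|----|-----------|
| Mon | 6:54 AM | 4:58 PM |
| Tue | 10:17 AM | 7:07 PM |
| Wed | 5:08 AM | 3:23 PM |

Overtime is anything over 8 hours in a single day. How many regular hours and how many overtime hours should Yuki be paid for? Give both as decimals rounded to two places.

Regular 24.00 hours, overtime 5.15 hours

Mon: 6:54 AM–4:58 PM = 10 h 4 min
Tue: 10:17 AM–7:07 PM = 8 h 50 min
Wed: 5:08 AM–3:23 PM = 10 h 15 min
Mon reg 8 h 0 min / OT 2 h 4 min; Tue reg 8 h 0 min / OT 0 h 50 min; Wed reg 8 h 0 min / OT 2 h 15 min.
Totals: regular 24 h 0 min, overtime 5 h 9 min.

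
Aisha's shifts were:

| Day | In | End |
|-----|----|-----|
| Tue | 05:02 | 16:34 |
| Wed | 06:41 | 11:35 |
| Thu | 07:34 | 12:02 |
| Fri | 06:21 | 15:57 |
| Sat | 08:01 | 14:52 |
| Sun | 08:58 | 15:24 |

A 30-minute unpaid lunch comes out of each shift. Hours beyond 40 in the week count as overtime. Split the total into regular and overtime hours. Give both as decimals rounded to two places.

Regular 40.00 hours, overtime 0.78 hours

Tue: 05:02–16:34 = 11 h 32 min; less 30 min break → 11 h 2 min
Wed: 06:41–11:35 = 4 h 54 min; less 30 min break → 4 h 24 min
Thu: 07:34–12:02 = 4 h 28 min; less 30 min break → 3 h 58 min
Fri: 06:21–15:57 = 9 h 36 min; less 30 min break → 9 h 6 min
Sat: 08:01–14:52 = 6 h 51 min; less 30 min break → 6 h 21 min
Sun: 08:58–15:24 = 6 h 26 min; less 30 min break → 5 h 56 min
Total worked: 40 h 47 min = 40.78 h.
Threshold 40 h → overtime 0 h 47 min, regular 40 h 0 min.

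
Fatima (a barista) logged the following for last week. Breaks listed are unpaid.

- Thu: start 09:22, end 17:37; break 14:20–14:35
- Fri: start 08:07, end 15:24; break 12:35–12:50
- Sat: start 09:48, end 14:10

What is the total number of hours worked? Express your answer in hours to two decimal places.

Thu: 09:22–17:37 = 8 h 15 min; less 15 min break → 8 h 0 min
Fri: 08:07–15:24 = 7 h 17 min; less 15 min break → 7 h 2 min
Sat: 09:48–14:10 = 4 h 22 min
Total: 8 h 0 min + 7 h 2 min + 4 h 22 min = 19 h 24 min.

19.40 hours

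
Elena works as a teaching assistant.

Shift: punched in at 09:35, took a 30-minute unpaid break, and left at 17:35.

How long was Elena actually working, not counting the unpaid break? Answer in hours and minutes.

7 h 30 min

Shift: 09:35–17:35 = 8 h 0 min; less 30 min break → 7 h 30 min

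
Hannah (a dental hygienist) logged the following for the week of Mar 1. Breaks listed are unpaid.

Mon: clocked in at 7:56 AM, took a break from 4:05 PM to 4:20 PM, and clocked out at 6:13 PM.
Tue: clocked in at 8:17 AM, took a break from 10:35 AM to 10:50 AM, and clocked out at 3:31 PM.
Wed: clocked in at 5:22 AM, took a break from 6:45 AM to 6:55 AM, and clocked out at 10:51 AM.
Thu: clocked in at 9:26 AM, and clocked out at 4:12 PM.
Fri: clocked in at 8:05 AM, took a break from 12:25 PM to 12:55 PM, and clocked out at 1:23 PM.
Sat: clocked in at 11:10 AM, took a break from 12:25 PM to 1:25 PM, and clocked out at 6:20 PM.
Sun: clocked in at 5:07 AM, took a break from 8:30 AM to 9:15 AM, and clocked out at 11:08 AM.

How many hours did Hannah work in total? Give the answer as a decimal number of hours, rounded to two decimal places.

Mon: 7:56 AM–6:13 PM = 10 h 17 min; less 15 min break → 10 h 2 min
Tue: 8:17 AM–3:31 PM = 7 h 14 min; less 15 min break → 6 h 59 min
Wed: 5:22 AM–10:51 AM = 5 h 29 min; less 10 min break → 5 h 19 min
Thu: 9:26 AM–4:12 PM = 6 h 46 min
Fri: 8:05 AM–1:23 PM = 5 h 18 min; less 30 min break → 4 h 48 min
Sat: 11:10 AM–6:20 PM = 7 h 10 min; less 60 min break → 6 h 10 min
Sun: 5:07 AM–11:08 AM = 6 h 1 min; less 45 min break → 5 h 16 min
Total: 10 h 2 min + 6 h 59 min + 5 h 19 min + 6 h 46 min + 4 h 48 min + 6 h 10 min + 5 h 16 min = 45 h 20 min.

45.33 hours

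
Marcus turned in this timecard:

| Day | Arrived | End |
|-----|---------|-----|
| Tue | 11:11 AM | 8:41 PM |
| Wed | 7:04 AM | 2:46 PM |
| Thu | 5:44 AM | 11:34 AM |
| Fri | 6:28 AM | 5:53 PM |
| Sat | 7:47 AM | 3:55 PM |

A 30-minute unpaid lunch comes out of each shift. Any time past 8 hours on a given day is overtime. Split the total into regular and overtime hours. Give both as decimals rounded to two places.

Tue: 11:11 AM–8:41 PM = 9 h 30 min; less 30 min break → 9 h 0 min
Wed: 7:04 AM–2:46 PM = 7 h 42 min; less 30 min break → 7 h 12 min
Thu: 5:44 AM–11:34 AM = 5 h 50 min; less 30 min break → 5 h 20 min
Fri: 6:28 AM–5:53 PM = 11 h 25 min; less 30 min break → 10 h 55 min
Sat: 7:47 AM–3:55 PM = 8 h 8 min; less 30 min break → 7 h 38 min
Tue reg 8 h 0 min / OT 1 h 0 min; Wed reg 7 h 12 min / OT 0 h 0 min; Thu reg 5 h 20 min / OT 0 h 0 min; Fri reg 8 h 0 min / OT 2 h 55 min; Sat reg 7 h 38 min / OT 0 h 0 min.
Totals: regular 36 h 10 min, overtime 3 h 55 min.

Regular 36.17 hours, overtime 3.92 hours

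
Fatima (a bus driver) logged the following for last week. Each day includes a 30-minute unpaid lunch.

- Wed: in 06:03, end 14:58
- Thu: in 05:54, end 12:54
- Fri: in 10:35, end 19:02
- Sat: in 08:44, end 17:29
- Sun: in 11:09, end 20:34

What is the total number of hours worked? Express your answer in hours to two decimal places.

Wed: 06:03–14:58 = 8 h 55 min; less 30 min break → 8 h 25 min
Thu: 05:54–12:54 = 7 h 0 min; less 30 min break → 6 h 30 min
Fri: 10:35–19:02 = 8 h 27 min; less 30 min break → 7 h 57 min
Sat: 08:44–17:29 = 8 h 45 min; less 30 min break → 8 h 15 min
Sun: 11:09–20:34 = 9 h 25 min; less 30 min break → 8 h 55 min
Total: 8 h 25 min + 6 h 30 min + 7 h 57 min + 8 h 15 min + 8 h 55 min = 40 h 2 min.

40.03 hours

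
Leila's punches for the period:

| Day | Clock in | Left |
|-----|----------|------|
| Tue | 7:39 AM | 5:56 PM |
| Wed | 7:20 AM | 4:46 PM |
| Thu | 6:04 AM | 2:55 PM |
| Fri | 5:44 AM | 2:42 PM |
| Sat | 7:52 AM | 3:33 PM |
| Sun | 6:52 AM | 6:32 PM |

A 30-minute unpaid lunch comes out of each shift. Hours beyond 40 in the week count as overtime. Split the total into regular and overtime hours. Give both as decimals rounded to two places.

Tue: 7:39 AM–5:56 PM = 10 h 17 min; less 30 min break → 9 h 47 min
Wed: 7:20 AM–4:46 PM = 9 h 26 min; less 30 min break → 8 h 56 min
Thu: 6:04 AM–2:55 PM = 8 h 51 min; less 30 min break → 8 h 21 min
Fri: 5:44 AM–2:42 PM = 8 h 58 min; less 30 min break → 8 h 28 min
Sat: 7:52 AM–3:33 PM = 7 h 41 min; less 30 min break → 7 h 11 min
Sun: 6:52 AM–6:32 PM = 11 h 40 min; less 30 min break → 11 h 10 min
Total worked: 53 h 53 min = 53.88 h.
Threshold 40 h → overtime 13 h 53 min, regular 40 h 0 min.

Regular 40.00 hours, overtime 13.88 hours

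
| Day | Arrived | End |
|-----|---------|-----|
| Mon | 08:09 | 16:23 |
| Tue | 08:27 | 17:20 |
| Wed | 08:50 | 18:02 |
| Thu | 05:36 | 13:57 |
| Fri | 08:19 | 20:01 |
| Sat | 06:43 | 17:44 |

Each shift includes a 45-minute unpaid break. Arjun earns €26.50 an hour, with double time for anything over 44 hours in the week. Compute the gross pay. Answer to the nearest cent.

€1636.82

Mon: 08:09–16:23 = 8 h 14 min; less 45 min break → 7 h 29 min
Tue: 08:27–17:20 = 8 h 53 min; less 45 min break → 8 h 8 min
Wed: 08:50–18:02 = 9 h 12 min; less 45 min break → 8 h 27 min
Thu: 05:36–13:57 = 8 h 21 min; less 45 min break → 7 h 36 min
Fri: 08:19–20:01 = 11 h 42 min; less 45 min break → 10 h 57 min
Sat: 06:43–17:44 = 11 h 1 min; less 45 min break → 10 h 16 min
Total worked: 52 h 53 min = 3173 min.
Regular 44 h 0 min = 2640 min at €26.50/h; overtime 8 h 53 min = 533 min at €53.00/h.
Pay = (2640 × €26.50 + 533 × €53.00) ÷ 60 = €1636.82.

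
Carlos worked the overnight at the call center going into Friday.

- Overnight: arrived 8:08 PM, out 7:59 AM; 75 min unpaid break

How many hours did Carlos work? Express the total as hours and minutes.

10 h 36 min

Overnight: 8:08 PM → midnight = 3 h 52 min; midnight → 7:59 AM = 7 h 59 min; span 11 h 51 min; less 75 min break → 10 h 36 min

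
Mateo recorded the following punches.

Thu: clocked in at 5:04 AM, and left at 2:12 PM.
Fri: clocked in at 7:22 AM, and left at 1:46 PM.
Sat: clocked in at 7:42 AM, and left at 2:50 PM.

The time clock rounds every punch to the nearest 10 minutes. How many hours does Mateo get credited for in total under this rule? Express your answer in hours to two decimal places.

22.83 hours

Thu: in 5:04 AM→5:00 AM, out 2:12 PM→2:10 PM; 9 h 10 min
Fri: in 7:22 AM→7:20 AM, out 1:46 PM→1:50 PM; 6 h 30 min
Sat: in 7:42 AM→7:40 AM, out 2:50 PM→2:50 PM; 7 h 10 min
Total credited: 22 h 50 min.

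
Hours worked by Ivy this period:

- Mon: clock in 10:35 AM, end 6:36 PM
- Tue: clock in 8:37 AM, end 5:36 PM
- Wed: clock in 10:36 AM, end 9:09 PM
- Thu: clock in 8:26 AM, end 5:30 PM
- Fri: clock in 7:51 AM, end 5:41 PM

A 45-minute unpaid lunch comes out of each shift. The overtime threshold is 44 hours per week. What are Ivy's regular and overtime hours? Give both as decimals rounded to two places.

Mon: 10:35 AM–6:36 PM = 8 h 1 min; less 45 min break → 7 h 16 min
Tue: 8:37 AM–5:36 PM = 8 h 59 min; less 45 min break → 8 h 14 min
Wed: 10:36 AM–9:09 PM = 10 h 33 min; less 45 min break → 9 h 48 min
Thu: 8:26 AM–5:30 PM = 9 h 4 min; less 45 min break → 8 h 19 min
Fri: 7:51 AM–5:41 PM = 9 h 50 min; less 45 min break → 9 h 5 min
Total worked: 42 h 42 min = 42.70 h.
Threshold 44 h → overtime 0 h 0 min, regular 42 h 42 min.

Regular 42.70 hours, overtime 0.00 hours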